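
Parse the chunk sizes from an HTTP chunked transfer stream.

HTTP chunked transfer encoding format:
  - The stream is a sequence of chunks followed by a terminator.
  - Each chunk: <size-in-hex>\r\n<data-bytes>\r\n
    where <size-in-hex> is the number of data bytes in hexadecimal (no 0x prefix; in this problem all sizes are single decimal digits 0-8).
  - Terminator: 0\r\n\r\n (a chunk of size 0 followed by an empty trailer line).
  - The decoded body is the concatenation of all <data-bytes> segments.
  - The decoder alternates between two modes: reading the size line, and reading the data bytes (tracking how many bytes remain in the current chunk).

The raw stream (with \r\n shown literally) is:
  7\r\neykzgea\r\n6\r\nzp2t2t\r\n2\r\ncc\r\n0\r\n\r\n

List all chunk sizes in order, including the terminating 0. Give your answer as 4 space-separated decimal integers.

Answer: 7 6 2 0

Derivation:
Chunk 1: stream[0..1]='7' size=0x7=7, data at stream[3..10]='eykzgea' -> body[0..7], body so far='eykzgea'
Chunk 2: stream[12..13]='6' size=0x6=6, data at stream[15..21]='zp2t2t' -> body[7..13], body so far='eykzgeazp2t2t'
Chunk 3: stream[23..24]='2' size=0x2=2, data at stream[26..28]='cc' -> body[13..15], body so far='eykzgeazp2t2tcc'
Chunk 4: stream[30..31]='0' size=0 (terminator). Final body='eykzgeazp2t2tcc' (15 bytes)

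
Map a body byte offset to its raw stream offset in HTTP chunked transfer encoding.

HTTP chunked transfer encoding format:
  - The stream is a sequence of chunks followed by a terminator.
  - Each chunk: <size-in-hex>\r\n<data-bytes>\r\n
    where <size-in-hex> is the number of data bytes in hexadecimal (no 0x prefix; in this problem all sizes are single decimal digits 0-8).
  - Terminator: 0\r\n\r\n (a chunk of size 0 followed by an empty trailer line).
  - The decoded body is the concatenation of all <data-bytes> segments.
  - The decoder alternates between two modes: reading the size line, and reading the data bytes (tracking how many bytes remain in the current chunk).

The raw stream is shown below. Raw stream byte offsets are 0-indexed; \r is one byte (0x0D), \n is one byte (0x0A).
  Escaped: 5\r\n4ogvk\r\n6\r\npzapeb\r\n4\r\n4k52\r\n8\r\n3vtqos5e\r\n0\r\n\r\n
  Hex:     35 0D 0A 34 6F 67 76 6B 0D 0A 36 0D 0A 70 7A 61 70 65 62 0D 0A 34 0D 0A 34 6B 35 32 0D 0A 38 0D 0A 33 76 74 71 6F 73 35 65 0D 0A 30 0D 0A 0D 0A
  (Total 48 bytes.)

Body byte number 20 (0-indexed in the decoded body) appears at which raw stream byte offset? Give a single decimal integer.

Chunk 1: stream[0..1]='5' size=0x5=5, data at stream[3..8]='4ogvk' -> body[0..5], body so far='4ogvk'
Chunk 2: stream[10..11]='6' size=0x6=6, data at stream[13..19]='pzapeb' -> body[5..11], body so far='4ogvkpzapeb'
Chunk 3: stream[21..22]='4' size=0x4=4, data at stream[24..28]='4k52' -> body[11..15], body so far='4ogvkpzapeb4k52'
Chunk 4: stream[30..31]='8' size=0x8=8, data at stream[33..41]='3vtqos5e' -> body[15..23], body so far='4ogvkpzapeb4k523vtqos5e'
Chunk 5: stream[43..44]='0' size=0 (terminator). Final body='4ogvkpzapeb4k523vtqos5e' (23 bytes)
Body byte 20 at stream offset 38

Answer: 38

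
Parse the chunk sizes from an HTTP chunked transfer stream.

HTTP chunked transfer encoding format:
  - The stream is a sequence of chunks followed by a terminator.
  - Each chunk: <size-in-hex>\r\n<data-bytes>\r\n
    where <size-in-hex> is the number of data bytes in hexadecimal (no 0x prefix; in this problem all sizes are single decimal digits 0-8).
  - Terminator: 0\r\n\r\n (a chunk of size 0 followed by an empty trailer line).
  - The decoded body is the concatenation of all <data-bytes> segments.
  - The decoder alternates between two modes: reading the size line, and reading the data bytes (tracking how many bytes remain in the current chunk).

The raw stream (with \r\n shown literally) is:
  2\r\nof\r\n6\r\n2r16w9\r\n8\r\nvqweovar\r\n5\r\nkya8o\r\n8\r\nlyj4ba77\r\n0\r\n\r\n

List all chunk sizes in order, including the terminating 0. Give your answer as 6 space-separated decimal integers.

Answer: 2 6 8 5 8 0

Derivation:
Chunk 1: stream[0..1]='2' size=0x2=2, data at stream[3..5]='of' -> body[0..2], body so far='of'
Chunk 2: stream[7..8]='6' size=0x6=6, data at stream[10..16]='2r16w9' -> body[2..8], body so far='of2r16w9'
Chunk 3: stream[18..19]='8' size=0x8=8, data at stream[21..29]='vqweovar' -> body[8..16], body so far='of2r16w9vqweovar'
Chunk 4: stream[31..32]='5' size=0x5=5, data at stream[34..39]='kya8o' -> body[16..21], body so far='of2r16w9vqweovarkya8o'
Chunk 5: stream[41..42]='8' size=0x8=8, data at stream[44..52]='lyj4ba77' -> body[21..29], body so far='of2r16w9vqweovarkya8olyj4ba77'
Chunk 6: stream[54..55]='0' size=0 (terminator). Final body='of2r16w9vqweovarkya8olyj4ba77' (29 bytes)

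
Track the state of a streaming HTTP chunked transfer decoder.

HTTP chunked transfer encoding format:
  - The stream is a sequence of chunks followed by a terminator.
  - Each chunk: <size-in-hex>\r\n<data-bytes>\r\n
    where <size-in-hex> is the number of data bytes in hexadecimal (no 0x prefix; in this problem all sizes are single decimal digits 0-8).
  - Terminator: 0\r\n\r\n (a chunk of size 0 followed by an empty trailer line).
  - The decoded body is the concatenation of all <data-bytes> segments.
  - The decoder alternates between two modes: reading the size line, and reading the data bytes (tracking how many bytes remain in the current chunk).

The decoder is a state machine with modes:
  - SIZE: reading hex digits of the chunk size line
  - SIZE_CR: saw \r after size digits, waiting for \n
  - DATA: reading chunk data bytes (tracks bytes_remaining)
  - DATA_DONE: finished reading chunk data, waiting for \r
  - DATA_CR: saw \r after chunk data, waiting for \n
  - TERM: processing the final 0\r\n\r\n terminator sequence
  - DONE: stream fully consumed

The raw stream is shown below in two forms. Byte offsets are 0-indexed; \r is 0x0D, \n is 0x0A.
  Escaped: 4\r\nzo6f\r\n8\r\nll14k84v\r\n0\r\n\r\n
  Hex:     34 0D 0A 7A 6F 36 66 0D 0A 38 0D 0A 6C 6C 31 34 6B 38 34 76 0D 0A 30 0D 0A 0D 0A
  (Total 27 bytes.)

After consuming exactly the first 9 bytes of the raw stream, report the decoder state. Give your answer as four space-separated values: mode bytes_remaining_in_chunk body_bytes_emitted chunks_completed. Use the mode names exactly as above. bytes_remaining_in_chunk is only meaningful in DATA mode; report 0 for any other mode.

Answer: SIZE 0 4 1

Derivation:
Byte 0 = '4': mode=SIZE remaining=0 emitted=0 chunks_done=0
Byte 1 = 0x0D: mode=SIZE_CR remaining=0 emitted=0 chunks_done=0
Byte 2 = 0x0A: mode=DATA remaining=4 emitted=0 chunks_done=0
Byte 3 = 'z': mode=DATA remaining=3 emitted=1 chunks_done=0
Byte 4 = 'o': mode=DATA remaining=2 emitted=2 chunks_done=0
Byte 5 = '6': mode=DATA remaining=1 emitted=3 chunks_done=0
Byte 6 = 'f': mode=DATA_DONE remaining=0 emitted=4 chunks_done=0
Byte 7 = 0x0D: mode=DATA_CR remaining=0 emitted=4 chunks_done=0
Byte 8 = 0x0A: mode=SIZE remaining=0 emitted=4 chunks_done=1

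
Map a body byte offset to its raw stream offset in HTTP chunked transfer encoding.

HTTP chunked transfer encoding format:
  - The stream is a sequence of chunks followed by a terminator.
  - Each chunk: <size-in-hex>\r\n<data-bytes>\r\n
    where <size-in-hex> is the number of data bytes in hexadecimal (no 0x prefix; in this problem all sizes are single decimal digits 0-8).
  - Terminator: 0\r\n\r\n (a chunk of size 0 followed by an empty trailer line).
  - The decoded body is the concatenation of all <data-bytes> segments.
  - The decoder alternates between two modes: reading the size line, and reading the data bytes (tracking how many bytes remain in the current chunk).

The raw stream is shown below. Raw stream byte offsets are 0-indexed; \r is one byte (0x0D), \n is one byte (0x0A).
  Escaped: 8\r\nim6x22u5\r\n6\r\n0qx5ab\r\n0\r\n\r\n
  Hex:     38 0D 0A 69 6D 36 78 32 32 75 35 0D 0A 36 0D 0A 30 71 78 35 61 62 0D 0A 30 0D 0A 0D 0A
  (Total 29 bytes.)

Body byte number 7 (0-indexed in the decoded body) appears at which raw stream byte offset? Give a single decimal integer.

Answer: 10

Derivation:
Chunk 1: stream[0..1]='8' size=0x8=8, data at stream[3..11]='im6x22u5' -> body[0..8], body so far='im6x22u5'
Chunk 2: stream[13..14]='6' size=0x6=6, data at stream[16..22]='0qx5ab' -> body[8..14], body so far='im6x22u50qx5ab'
Chunk 3: stream[24..25]='0' size=0 (terminator). Final body='im6x22u50qx5ab' (14 bytes)
Body byte 7 at stream offset 10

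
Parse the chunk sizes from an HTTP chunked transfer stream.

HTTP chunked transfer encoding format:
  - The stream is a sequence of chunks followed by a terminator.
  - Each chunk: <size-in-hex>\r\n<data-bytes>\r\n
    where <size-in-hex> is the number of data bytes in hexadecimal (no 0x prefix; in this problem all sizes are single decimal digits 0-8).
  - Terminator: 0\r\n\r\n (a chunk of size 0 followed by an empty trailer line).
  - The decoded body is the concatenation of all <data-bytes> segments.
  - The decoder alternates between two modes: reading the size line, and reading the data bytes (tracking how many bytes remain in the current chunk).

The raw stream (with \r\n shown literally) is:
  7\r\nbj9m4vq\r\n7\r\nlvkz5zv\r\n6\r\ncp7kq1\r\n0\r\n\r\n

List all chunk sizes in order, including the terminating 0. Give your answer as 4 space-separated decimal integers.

Chunk 1: stream[0..1]='7' size=0x7=7, data at stream[3..10]='bj9m4vq' -> body[0..7], body so far='bj9m4vq'
Chunk 2: stream[12..13]='7' size=0x7=7, data at stream[15..22]='lvkz5zv' -> body[7..14], body so far='bj9m4vqlvkz5zv'
Chunk 3: stream[24..25]='6' size=0x6=6, data at stream[27..33]='cp7kq1' -> body[14..20], body so far='bj9m4vqlvkz5zvcp7kq1'
Chunk 4: stream[35..36]='0' size=0 (terminator). Final body='bj9m4vqlvkz5zvcp7kq1' (20 bytes)

Answer: 7 7 6 0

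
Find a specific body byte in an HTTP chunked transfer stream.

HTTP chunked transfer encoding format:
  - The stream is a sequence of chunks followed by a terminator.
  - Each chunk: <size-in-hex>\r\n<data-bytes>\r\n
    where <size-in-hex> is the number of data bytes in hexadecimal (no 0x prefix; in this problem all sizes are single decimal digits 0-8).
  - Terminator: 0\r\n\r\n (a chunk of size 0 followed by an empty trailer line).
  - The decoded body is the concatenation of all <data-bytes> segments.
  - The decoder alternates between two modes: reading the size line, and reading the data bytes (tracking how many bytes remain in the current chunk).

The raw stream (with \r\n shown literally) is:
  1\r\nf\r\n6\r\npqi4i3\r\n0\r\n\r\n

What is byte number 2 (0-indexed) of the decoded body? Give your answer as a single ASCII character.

Chunk 1: stream[0..1]='1' size=0x1=1, data at stream[3..4]='f' -> body[0..1], body so far='f'
Chunk 2: stream[6..7]='6' size=0x6=6, data at stream[9..15]='pqi4i3' -> body[1..7], body so far='fpqi4i3'
Chunk 3: stream[17..18]='0' size=0 (terminator). Final body='fpqi4i3' (7 bytes)
Body byte 2 = 'q'

Answer: q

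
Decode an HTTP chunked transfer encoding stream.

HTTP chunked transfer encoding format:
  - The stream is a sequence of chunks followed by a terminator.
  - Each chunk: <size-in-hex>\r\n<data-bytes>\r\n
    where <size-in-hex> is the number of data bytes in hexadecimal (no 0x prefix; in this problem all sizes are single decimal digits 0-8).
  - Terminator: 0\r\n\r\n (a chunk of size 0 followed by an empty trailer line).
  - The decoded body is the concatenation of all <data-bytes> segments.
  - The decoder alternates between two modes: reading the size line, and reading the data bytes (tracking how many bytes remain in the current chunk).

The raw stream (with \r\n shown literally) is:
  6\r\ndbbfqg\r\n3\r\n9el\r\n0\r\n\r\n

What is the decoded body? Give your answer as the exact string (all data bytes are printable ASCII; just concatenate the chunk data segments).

Chunk 1: stream[0..1]='6' size=0x6=6, data at stream[3..9]='dbbfqg' -> body[0..6], body so far='dbbfqg'
Chunk 2: stream[11..12]='3' size=0x3=3, data at stream[14..17]='9el' -> body[6..9], body so far='dbbfqg9el'
Chunk 3: stream[19..20]='0' size=0 (terminator). Final body='dbbfqg9el' (9 bytes)

Answer: dbbfqg9el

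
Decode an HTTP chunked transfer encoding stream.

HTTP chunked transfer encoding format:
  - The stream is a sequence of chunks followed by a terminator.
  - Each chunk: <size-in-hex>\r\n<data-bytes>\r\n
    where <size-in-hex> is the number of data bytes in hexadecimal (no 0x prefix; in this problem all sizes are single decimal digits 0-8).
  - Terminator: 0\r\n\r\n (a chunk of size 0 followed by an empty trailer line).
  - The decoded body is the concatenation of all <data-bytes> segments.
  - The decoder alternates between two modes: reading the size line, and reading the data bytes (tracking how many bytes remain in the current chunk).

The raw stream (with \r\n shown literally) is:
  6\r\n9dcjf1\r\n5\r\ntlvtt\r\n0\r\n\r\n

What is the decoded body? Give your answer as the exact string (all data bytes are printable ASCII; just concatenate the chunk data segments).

Answer: 9dcjf1tlvtt

Derivation:
Chunk 1: stream[0..1]='6' size=0x6=6, data at stream[3..9]='9dcjf1' -> body[0..6], body so far='9dcjf1'
Chunk 2: stream[11..12]='5' size=0x5=5, data at stream[14..19]='tlvtt' -> body[6..11], body so far='9dcjf1tlvtt'
Chunk 3: stream[21..22]='0' size=0 (terminator). Final body='9dcjf1tlvtt' (11 bytes)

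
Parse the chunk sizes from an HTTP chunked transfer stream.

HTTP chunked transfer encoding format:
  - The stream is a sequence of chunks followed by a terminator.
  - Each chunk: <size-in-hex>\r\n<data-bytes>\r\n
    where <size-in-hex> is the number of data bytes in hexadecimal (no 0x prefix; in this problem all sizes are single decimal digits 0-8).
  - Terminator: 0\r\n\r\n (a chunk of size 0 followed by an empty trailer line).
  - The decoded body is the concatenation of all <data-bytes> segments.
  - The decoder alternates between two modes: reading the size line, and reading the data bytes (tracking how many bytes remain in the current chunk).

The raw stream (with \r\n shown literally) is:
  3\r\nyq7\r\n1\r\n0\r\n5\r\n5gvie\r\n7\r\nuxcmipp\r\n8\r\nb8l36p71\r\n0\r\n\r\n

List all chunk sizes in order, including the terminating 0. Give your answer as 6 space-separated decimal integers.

Chunk 1: stream[0..1]='3' size=0x3=3, data at stream[3..6]='yq7' -> body[0..3], body so far='yq7'
Chunk 2: stream[8..9]='1' size=0x1=1, data at stream[11..12]='0' -> body[3..4], body so far='yq70'
Chunk 3: stream[14..15]='5' size=0x5=5, data at stream[17..22]='5gvie' -> body[4..9], body so far='yq705gvie'
Chunk 4: stream[24..25]='7' size=0x7=7, data at stream[27..34]='uxcmipp' -> body[9..16], body so far='yq705gvieuxcmipp'
Chunk 5: stream[36..37]='8' size=0x8=8, data at stream[39..47]='b8l36p71' -> body[16..24], body so far='yq705gvieuxcmippb8l36p71'
Chunk 6: stream[49..50]='0' size=0 (terminator). Final body='yq705gvieuxcmippb8l36p71' (24 bytes)

Answer: 3 1 5 7 8 0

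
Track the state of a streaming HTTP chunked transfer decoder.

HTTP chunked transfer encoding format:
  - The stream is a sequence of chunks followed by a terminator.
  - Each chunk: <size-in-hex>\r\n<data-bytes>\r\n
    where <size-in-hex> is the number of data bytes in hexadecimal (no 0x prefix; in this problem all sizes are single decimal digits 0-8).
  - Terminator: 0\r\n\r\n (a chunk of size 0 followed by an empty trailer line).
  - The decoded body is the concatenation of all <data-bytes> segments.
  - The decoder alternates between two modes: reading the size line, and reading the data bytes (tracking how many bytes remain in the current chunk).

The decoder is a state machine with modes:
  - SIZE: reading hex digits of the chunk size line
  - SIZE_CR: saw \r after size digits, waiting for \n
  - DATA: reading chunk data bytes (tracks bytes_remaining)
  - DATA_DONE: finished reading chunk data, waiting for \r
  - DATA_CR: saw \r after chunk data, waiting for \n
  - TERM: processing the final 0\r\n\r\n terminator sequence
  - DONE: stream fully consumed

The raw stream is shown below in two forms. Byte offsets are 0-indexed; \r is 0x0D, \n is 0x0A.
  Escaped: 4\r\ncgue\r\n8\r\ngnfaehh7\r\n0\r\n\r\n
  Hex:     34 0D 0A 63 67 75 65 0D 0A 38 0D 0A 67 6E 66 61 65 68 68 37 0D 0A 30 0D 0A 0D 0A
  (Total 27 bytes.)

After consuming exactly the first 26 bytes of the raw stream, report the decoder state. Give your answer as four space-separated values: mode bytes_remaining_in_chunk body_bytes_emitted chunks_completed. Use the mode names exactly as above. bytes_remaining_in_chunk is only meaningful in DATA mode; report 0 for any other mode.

Answer: TERM 0 12 2

Derivation:
Byte 0 = '4': mode=SIZE remaining=0 emitted=0 chunks_done=0
Byte 1 = 0x0D: mode=SIZE_CR remaining=0 emitted=0 chunks_done=0
Byte 2 = 0x0A: mode=DATA remaining=4 emitted=0 chunks_done=0
Byte 3 = 'c': mode=DATA remaining=3 emitted=1 chunks_done=0
Byte 4 = 'g': mode=DATA remaining=2 emitted=2 chunks_done=0
Byte 5 = 'u': mode=DATA remaining=1 emitted=3 chunks_done=0
Byte 6 = 'e': mode=DATA_DONE remaining=0 emitted=4 chunks_done=0
Byte 7 = 0x0D: mode=DATA_CR remaining=0 emitted=4 chunks_done=0
Byte 8 = 0x0A: mode=SIZE remaining=0 emitted=4 chunks_done=1
Byte 9 = '8': mode=SIZE remaining=0 emitted=4 chunks_done=1
Byte 10 = 0x0D: mode=SIZE_CR remaining=0 emitted=4 chunks_done=1
Byte 11 = 0x0A: mode=DATA remaining=8 emitted=4 chunks_done=1
Byte 12 = 'g': mode=DATA remaining=7 emitted=5 chunks_done=1
Byte 13 = 'n': mode=DATA remaining=6 emitted=6 chunks_done=1
Byte 14 = 'f': mode=DATA remaining=5 emitted=7 chunks_done=1
Byte 15 = 'a': mode=DATA remaining=4 emitted=8 chunks_done=1
Byte 16 = 'e': mode=DATA remaining=3 emitted=9 chunks_done=1
Byte 17 = 'h': mode=DATA remaining=2 emitted=10 chunks_done=1
Byte 18 = 'h': mode=DATA remaining=1 emitted=11 chunks_done=1
Byte 19 = '7': mode=DATA_DONE remaining=0 emitted=12 chunks_done=1
Byte 20 = 0x0D: mode=DATA_CR remaining=0 emitted=12 chunks_done=1
Byte 21 = 0x0A: mode=SIZE remaining=0 emitted=12 chunks_done=2
Byte 22 = '0': mode=SIZE remaining=0 emitted=12 chunks_done=2
Byte 23 = 0x0D: mode=SIZE_CR remaining=0 emitted=12 chunks_done=2
Byte 24 = 0x0A: mode=TERM remaining=0 emitted=12 chunks_done=2
Byte 25 = 0x0D: mode=TERM remaining=0 emitted=12 chunks_done=2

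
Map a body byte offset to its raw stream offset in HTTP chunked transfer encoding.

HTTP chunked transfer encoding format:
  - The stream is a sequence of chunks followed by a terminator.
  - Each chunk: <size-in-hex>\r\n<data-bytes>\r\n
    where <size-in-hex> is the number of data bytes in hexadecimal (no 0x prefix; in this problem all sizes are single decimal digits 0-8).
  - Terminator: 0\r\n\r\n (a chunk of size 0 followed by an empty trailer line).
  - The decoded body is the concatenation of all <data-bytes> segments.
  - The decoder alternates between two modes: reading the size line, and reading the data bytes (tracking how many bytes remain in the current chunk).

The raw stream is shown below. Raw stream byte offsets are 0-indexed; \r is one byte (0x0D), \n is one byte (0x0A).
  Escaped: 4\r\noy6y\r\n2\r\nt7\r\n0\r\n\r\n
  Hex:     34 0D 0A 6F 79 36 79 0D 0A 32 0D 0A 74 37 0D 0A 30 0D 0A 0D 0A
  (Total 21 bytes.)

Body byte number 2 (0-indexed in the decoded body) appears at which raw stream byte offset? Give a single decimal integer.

Chunk 1: stream[0..1]='4' size=0x4=4, data at stream[3..7]='oy6y' -> body[0..4], body so far='oy6y'
Chunk 2: stream[9..10]='2' size=0x2=2, data at stream[12..14]='t7' -> body[4..6], body so far='oy6yt7'
Chunk 3: stream[16..17]='0' size=0 (terminator). Final body='oy6yt7' (6 bytes)
Body byte 2 at stream offset 5

Answer: 5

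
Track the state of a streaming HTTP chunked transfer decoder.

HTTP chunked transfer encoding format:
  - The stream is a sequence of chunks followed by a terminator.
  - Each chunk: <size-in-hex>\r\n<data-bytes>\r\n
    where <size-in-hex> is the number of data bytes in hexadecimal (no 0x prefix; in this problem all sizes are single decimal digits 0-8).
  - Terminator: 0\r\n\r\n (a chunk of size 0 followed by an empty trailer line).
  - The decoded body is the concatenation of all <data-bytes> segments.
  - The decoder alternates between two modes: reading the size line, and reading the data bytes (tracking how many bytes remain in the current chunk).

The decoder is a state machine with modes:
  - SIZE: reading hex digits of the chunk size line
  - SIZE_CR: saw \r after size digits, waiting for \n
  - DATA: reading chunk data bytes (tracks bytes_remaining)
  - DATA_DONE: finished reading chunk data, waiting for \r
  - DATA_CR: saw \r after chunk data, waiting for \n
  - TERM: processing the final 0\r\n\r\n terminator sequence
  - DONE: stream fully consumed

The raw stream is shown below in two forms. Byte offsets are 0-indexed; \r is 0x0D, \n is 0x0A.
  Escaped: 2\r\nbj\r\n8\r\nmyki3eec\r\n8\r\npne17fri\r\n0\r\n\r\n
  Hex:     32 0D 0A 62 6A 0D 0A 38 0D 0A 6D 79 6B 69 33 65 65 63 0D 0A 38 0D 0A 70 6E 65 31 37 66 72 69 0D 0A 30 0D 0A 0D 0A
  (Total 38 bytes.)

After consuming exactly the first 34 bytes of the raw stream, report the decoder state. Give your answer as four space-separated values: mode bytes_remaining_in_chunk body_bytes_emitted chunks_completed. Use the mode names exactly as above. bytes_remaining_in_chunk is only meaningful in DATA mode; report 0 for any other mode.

Byte 0 = '2': mode=SIZE remaining=0 emitted=0 chunks_done=0
Byte 1 = 0x0D: mode=SIZE_CR remaining=0 emitted=0 chunks_done=0
Byte 2 = 0x0A: mode=DATA remaining=2 emitted=0 chunks_done=0
Byte 3 = 'b': mode=DATA remaining=1 emitted=1 chunks_done=0
Byte 4 = 'j': mode=DATA_DONE remaining=0 emitted=2 chunks_done=0
Byte 5 = 0x0D: mode=DATA_CR remaining=0 emitted=2 chunks_done=0
Byte 6 = 0x0A: mode=SIZE remaining=0 emitted=2 chunks_done=1
Byte 7 = '8': mode=SIZE remaining=0 emitted=2 chunks_done=1
Byte 8 = 0x0D: mode=SIZE_CR remaining=0 emitted=2 chunks_done=1
Byte 9 = 0x0A: mode=DATA remaining=8 emitted=2 chunks_done=1
Byte 10 = 'm': mode=DATA remaining=7 emitted=3 chunks_done=1
Byte 11 = 'y': mode=DATA remaining=6 emitted=4 chunks_done=1
Byte 12 = 'k': mode=DATA remaining=5 emitted=5 chunks_done=1
Byte 13 = 'i': mode=DATA remaining=4 emitted=6 chunks_done=1
Byte 14 = '3': mode=DATA remaining=3 emitted=7 chunks_done=1
Byte 15 = 'e': mode=DATA remaining=2 emitted=8 chunks_done=1
Byte 16 = 'e': mode=DATA remaining=1 emitted=9 chunks_done=1
Byte 17 = 'c': mode=DATA_DONE remaining=0 emitted=10 chunks_done=1
Byte 18 = 0x0D: mode=DATA_CR remaining=0 emitted=10 chunks_done=1
Byte 19 = 0x0A: mode=SIZE remaining=0 emitted=10 chunks_done=2
Byte 20 = '8': mode=SIZE remaining=0 emitted=10 chunks_done=2
Byte 21 = 0x0D: mode=SIZE_CR remaining=0 emitted=10 chunks_done=2
Byte 22 = 0x0A: mode=DATA remaining=8 emitted=10 chunks_done=2
Byte 23 = 'p': mode=DATA remaining=7 emitted=11 chunks_done=2
Byte 24 = 'n': mode=DATA remaining=6 emitted=12 chunks_done=2
Byte 25 = 'e': mode=DATA remaining=5 emitted=13 chunks_done=2
Byte 26 = '1': mode=DATA remaining=4 emitted=14 chunks_done=2
Byte 27 = '7': mode=DATA remaining=3 emitted=15 chunks_done=2
Byte 28 = 'f': mode=DATA remaining=2 emitted=16 chunks_done=2
Byte 29 = 'r': mode=DATA remaining=1 emitted=17 chunks_done=2
Byte 30 = 'i': mode=DATA_DONE remaining=0 emitted=18 chunks_done=2
Byte 31 = 0x0D: mode=DATA_CR remaining=0 emitted=18 chunks_done=2
Byte 32 = 0x0A: mode=SIZE remaining=0 emitted=18 chunks_done=3
Byte 33 = '0': mode=SIZE remaining=0 emitted=18 chunks_done=3

Answer: SIZE 0 18 3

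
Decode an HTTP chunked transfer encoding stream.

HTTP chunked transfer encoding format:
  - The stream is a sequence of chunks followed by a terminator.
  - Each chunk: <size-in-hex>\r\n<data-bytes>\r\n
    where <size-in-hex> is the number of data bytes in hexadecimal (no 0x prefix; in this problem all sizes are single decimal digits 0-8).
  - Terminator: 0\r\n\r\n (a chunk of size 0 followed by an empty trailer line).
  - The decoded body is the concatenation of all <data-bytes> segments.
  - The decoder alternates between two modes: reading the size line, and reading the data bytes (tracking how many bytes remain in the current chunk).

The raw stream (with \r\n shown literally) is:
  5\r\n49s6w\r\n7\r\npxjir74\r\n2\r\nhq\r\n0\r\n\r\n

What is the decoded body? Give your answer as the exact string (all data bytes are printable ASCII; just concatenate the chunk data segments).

Chunk 1: stream[0..1]='5' size=0x5=5, data at stream[3..8]='49s6w' -> body[0..5], body so far='49s6w'
Chunk 2: stream[10..11]='7' size=0x7=7, data at stream[13..20]='pxjir74' -> body[5..12], body so far='49s6wpxjir74'
Chunk 3: stream[22..23]='2' size=0x2=2, data at stream[25..27]='hq' -> body[12..14], body so far='49s6wpxjir74hq'
Chunk 4: stream[29..30]='0' size=0 (terminator). Final body='49s6wpxjir74hq' (14 bytes)

Answer: 49s6wpxjir74hq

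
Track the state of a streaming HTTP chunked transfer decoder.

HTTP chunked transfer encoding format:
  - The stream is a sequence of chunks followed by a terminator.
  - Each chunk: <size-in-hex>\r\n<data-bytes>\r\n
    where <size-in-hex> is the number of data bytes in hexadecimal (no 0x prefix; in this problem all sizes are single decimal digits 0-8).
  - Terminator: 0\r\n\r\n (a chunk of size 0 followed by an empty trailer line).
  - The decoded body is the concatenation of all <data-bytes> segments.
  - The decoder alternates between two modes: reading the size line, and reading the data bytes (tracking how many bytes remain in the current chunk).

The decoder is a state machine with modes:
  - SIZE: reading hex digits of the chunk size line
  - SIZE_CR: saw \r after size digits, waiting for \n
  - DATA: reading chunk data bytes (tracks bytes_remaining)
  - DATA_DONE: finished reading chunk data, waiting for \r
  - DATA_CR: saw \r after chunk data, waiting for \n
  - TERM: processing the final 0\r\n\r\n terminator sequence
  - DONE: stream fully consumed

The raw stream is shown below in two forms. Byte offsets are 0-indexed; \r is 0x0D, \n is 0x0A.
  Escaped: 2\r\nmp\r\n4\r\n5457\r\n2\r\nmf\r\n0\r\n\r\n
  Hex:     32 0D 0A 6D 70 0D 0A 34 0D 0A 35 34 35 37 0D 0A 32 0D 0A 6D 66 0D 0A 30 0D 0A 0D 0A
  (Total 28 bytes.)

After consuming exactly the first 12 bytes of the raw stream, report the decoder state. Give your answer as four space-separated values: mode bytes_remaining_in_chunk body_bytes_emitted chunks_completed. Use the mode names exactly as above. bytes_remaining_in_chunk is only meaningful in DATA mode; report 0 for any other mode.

Answer: DATA 2 4 1

Derivation:
Byte 0 = '2': mode=SIZE remaining=0 emitted=0 chunks_done=0
Byte 1 = 0x0D: mode=SIZE_CR remaining=0 emitted=0 chunks_done=0
Byte 2 = 0x0A: mode=DATA remaining=2 emitted=0 chunks_done=0
Byte 3 = 'm': mode=DATA remaining=1 emitted=1 chunks_done=0
Byte 4 = 'p': mode=DATA_DONE remaining=0 emitted=2 chunks_done=0
Byte 5 = 0x0D: mode=DATA_CR remaining=0 emitted=2 chunks_done=0
Byte 6 = 0x0A: mode=SIZE remaining=0 emitted=2 chunks_done=1
Byte 7 = '4': mode=SIZE remaining=0 emitted=2 chunks_done=1
Byte 8 = 0x0D: mode=SIZE_CR remaining=0 emitted=2 chunks_done=1
Byte 9 = 0x0A: mode=DATA remaining=4 emitted=2 chunks_done=1
Byte 10 = '5': mode=DATA remaining=3 emitted=3 chunks_done=1
Byte 11 = '4': mode=DATA remaining=2 emitted=4 chunks_done=1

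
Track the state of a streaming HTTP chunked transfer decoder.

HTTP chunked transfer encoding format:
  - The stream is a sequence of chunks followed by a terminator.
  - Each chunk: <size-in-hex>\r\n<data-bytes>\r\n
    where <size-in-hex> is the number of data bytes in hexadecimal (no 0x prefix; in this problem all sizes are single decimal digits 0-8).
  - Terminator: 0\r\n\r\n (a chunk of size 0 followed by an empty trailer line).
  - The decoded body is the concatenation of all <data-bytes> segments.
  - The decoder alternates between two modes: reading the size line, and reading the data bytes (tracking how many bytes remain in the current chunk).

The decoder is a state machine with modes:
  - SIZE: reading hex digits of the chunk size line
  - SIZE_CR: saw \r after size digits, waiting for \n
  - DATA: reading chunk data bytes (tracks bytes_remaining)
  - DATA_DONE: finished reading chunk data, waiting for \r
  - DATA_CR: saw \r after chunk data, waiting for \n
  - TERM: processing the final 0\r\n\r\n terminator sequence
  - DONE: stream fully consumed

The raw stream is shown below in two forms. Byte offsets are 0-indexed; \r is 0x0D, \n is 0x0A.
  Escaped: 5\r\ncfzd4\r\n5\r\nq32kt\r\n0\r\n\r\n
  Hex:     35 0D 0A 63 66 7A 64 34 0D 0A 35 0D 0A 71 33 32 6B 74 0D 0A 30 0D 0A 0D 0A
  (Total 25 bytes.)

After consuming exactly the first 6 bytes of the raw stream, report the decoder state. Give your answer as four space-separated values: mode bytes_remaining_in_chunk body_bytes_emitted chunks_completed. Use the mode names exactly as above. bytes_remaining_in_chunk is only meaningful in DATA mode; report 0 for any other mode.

Byte 0 = '5': mode=SIZE remaining=0 emitted=0 chunks_done=0
Byte 1 = 0x0D: mode=SIZE_CR remaining=0 emitted=0 chunks_done=0
Byte 2 = 0x0A: mode=DATA remaining=5 emitted=0 chunks_done=0
Byte 3 = 'c': mode=DATA remaining=4 emitted=1 chunks_done=0
Byte 4 = 'f': mode=DATA remaining=3 emitted=2 chunks_done=0
Byte 5 = 'z': mode=DATA remaining=2 emitted=3 chunks_done=0

Answer: DATA 2 3 0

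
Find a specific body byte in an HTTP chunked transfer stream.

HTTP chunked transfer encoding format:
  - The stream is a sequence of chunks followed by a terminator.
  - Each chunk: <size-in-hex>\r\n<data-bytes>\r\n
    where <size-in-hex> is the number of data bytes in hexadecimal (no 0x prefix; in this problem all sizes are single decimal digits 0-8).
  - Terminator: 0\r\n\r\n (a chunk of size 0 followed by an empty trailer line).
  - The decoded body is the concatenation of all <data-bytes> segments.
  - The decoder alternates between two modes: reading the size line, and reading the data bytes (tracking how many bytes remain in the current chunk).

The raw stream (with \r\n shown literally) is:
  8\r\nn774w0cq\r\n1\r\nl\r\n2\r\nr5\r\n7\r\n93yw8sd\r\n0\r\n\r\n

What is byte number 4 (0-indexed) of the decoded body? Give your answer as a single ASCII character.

Answer: w

Derivation:
Chunk 1: stream[0..1]='8' size=0x8=8, data at stream[3..11]='n774w0cq' -> body[0..8], body so far='n774w0cq'
Chunk 2: stream[13..14]='1' size=0x1=1, data at stream[16..17]='l' -> body[8..9], body so far='n774w0cql'
Chunk 3: stream[19..20]='2' size=0x2=2, data at stream[22..24]='r5' -> body[9..11], body so far='n774w0cqlr5'
Chunk 4: stream[26..27]='7' size=0x7=7, data at stream[29..36]='93yw8sd' -> body[11..18], body so far='n774w0cqlr593yw8sd'
Chunk 5: stream[38..39]='0' size=0 (terminator). Final body='n774w0cqlr593yw8sd' (18 bytes)
Body byte 4 = 'w'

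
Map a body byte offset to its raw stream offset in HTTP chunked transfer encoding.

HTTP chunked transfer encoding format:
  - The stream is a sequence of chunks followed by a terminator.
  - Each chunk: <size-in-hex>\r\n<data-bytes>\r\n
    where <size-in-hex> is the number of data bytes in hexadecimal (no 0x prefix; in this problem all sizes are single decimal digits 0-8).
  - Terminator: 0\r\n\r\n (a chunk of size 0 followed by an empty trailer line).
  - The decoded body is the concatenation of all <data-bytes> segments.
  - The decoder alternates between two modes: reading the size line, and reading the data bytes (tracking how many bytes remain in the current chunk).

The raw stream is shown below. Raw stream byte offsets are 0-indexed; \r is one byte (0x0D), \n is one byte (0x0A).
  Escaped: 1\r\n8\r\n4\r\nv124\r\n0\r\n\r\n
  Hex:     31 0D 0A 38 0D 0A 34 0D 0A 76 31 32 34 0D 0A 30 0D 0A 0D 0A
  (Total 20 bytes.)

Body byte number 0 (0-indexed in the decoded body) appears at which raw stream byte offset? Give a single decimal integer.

Answer: 3

Derivation:
Chunk 1: stream[0..1]='1' size=0x1=1, data at stream[3..4]='8' -> body[0..1], body so far='8'
Chunk 2: stream[6..7]='4' size=0x4=4, data at stream[9..13]='v124' -> body[1..5], body so far='8v124'
Chunk 3: stream[15..16]='0' size=0 (terminator). Final body='8v124' (5 bytes)
Body byte 0 at stream offset 3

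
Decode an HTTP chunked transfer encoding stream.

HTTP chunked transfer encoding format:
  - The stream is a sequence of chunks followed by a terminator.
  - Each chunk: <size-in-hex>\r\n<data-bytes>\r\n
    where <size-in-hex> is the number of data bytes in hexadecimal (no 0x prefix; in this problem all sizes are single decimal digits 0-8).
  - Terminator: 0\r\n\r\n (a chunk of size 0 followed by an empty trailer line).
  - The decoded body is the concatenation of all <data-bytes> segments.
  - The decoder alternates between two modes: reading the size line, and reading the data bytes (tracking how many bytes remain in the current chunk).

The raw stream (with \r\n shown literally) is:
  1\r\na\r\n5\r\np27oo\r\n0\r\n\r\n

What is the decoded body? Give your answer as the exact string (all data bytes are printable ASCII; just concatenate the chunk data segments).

Chunk 1: stream[0..1]='1' size=0x1=1, data at stream[3..4]='a' -> body[0..1], body so far='a'
Chunk 2: stream[6..7]='5' size=0x5=5, data at stream[9..14]='p27oo' -> body[1..6], body so far='ap27oo'
Chunk 3: stream[16..17]='0' size=0 (terminator). Final body='ap27oo' (6 bytes)

Answer: ap27oo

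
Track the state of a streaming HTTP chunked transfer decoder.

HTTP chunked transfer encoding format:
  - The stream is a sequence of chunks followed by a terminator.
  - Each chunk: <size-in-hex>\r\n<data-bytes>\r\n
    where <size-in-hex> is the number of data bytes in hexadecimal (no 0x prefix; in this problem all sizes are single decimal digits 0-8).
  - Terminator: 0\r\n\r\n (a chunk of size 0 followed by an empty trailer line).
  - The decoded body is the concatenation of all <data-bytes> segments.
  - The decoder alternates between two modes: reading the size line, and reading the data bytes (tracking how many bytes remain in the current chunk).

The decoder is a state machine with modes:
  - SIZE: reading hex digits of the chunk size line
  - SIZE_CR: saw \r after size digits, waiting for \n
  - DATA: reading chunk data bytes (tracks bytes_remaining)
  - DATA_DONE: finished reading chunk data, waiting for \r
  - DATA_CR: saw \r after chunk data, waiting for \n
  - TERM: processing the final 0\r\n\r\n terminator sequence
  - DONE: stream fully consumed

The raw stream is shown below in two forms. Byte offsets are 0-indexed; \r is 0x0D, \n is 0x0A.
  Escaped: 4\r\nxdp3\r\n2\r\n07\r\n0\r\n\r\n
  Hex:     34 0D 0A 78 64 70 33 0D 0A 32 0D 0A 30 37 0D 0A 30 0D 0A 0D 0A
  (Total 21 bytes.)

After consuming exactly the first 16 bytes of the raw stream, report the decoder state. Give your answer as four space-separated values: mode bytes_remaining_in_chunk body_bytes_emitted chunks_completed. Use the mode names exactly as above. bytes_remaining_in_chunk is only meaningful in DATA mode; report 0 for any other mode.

Answer: SIZE 0 6 2

Derivation:
Byte 0 = '4': mode=SIZE remaining=0 emitted=0 chunks_done=0
Byte 1 = 0x0D: mode=SIZE_CR remaining=0 emitted=0 chunks_done=0
Byte 2 = 0x0A: mode=DATA remaining=4 emitted=0 chunks_done=0
Byte 3 = 'x': mode=DATA remaining=3 emitted=1 chunks_done=0
Byte 4 = 'd': mode=DATA remaining=2 emitted=2 chunks_done=0
Byte 5 = 'p': mode=DATA remaining=1 emitted=3 chunks_done=0
Byte 6 = '3': mode=DATA_DONE remaining=0 emitted=4 chunks_done=0
Byte 7 = 0x0D: mode=DATA_CR remaining=0 emitted=4 chunks_done=0
Byte 8 = 0x0A: mode=SIZE remaining=0 emitted=4 chunks_done=1
Byte 9 = '2': mode=SIZE remaining=0 emitted=4 chunks_done=1
Byte 10 = 0x0D: mode=SIZE_CR remaining=0 emitted=4 chunks_done=1
Byte 11 = 0x0A: mode=DATA remaining=2 emitted=4 chunks_done=1
Byte 12 = '0': mode=DATA remaining=1 emitted=5 chunks_done=1
Byte 13 = '7': mode=DATA_DONE remaining=0 emitted=6 chunks_done=1
Byte 14 = 0x0D: mode=DATA_CR remaining=0 emitted=6 chunks_done=1
Byte 15 = 0x0A: mode=SIZE remaining=0 emitted=6 chunks_done=2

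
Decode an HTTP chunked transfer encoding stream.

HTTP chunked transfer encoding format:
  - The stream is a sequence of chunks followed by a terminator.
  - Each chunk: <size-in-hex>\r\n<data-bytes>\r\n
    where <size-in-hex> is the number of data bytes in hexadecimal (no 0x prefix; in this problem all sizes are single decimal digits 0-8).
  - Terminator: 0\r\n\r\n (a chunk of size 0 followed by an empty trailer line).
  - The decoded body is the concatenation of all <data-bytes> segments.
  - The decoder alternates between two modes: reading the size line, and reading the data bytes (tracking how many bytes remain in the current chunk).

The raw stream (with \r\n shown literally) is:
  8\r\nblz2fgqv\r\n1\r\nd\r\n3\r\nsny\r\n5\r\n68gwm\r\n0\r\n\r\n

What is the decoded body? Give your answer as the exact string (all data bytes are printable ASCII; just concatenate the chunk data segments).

Answer: blz2fgqvdsny68gwm

Derivation:
Chunk 1: stream[0..1]='8' size=0x8=8, data at stream[3..11]='blz2fgqv' -> body[0..8], body so far='blz2fgqv'
Chunk 2: stream[13..14]='1' size=0x1=1, data at stream[16..17]='d' -> body[8..9], body so far='blz2fgqvd'
Chunk 3: stream[19..20]='3' size=0x3=3, data at stream[22..25]='sny' -> body[9..12], body so far='blz2fgqvdsny'
Chunk 4: stream[27..28]='5' size=0x5=5, data at stream[30..35]='68gwm' -> body[12..17], body so far='blz2fgqvdsny68gwm'
Chunk 5: stream[37..38]='0' size=0 (terminator). Final body='blz2fgqvdsny68gwm' (17 bytes)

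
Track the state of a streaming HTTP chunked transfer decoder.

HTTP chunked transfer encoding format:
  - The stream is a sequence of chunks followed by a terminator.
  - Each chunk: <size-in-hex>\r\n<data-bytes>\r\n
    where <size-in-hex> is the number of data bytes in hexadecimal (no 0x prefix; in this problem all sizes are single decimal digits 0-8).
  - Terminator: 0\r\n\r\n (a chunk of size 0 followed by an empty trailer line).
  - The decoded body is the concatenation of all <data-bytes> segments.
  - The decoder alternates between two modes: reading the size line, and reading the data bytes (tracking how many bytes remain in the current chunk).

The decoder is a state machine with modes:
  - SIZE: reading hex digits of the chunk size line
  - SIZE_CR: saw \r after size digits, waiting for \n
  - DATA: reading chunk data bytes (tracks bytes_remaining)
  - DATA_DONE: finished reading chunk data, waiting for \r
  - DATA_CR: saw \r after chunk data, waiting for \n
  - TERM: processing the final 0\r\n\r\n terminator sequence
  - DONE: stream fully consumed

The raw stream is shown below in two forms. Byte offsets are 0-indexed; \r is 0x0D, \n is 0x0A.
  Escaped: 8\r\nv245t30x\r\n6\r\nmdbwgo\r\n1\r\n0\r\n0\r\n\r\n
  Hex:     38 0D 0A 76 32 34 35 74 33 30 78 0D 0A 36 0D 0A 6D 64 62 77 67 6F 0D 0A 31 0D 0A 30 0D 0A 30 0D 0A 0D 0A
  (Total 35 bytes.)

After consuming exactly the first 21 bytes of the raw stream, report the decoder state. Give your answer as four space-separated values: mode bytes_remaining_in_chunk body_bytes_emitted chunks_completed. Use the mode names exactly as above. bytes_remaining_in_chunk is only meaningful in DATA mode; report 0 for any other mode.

Byte 0 = '8': mode=SIZE remaining=0 emitted=0 chunks_done=0
Byte 1 = 0x0D: mode=SIZE_CR remaining=0 emitted=0 chunks_done=0
Byte 2 = 0x0A: mode=DATA remaining=8 emitted=0 chunks_done=0
Byte 3 = 'v': mode=DATA remaining=7 emitted=1 chunks_done=0
Byte 4 = '2': mode=DATA remaining=6 emitted=2 chunks_done=0
Byte 5 = '4': mode=DATA remaining=5 emitted=3 chunks_done=0
Byte 6 = '5': mode=DATA remaining=4 emitted=4 chunks_done=0
Byte 7 = 't': mode=DATA remaining=3 emitted=5 chunks_done=0
Byte 8 = '3': mode=DATA remaining=2 emitted=6 chunks_done=0
Byte 9 = '0': mode=DATA remaining=1 emitted=7 chunks_done=0
Byte 10 = 'x': mode=DATA_DONE remaining=0 emitted=8 chunks_done=0
Byte 11 = 0x0D: mode=DATA_CR remaining=0 emitted=8 chunks_done=0
Byte 12 = 0x0A: mode=SIZE remaining=0 emitted=8 chunks_done=1
Byte 13 = '6': mode=SIZE remaining=0 emitted=8 chunks_done=1
Byte 14 = 0x0D: mode=SIZE_CR remaining=0 emitted=8 chunks_done=1
Byte 15 = 0x0A: mode=DATA remaining=6 emitted=8 chunks_done=1
Byte 16 = 'm': mode=DATA remaining=5 emitted=9 chunks_done=1
Byte 17 = 'd': mode=DATA remaining=4 emitted=10 chunks_done=1
Byte 18 = 'b': mode=DATA remaining=3 emitted=11 chunks_done=1
Byte 19 = 'w': mode=DATA remaining=2 emitted=12 chunks_done=1
Byte 20 = 'g': mode=DATA remaining=1 emitted=13 chunks_done=1

Answer: DATA 1 13 1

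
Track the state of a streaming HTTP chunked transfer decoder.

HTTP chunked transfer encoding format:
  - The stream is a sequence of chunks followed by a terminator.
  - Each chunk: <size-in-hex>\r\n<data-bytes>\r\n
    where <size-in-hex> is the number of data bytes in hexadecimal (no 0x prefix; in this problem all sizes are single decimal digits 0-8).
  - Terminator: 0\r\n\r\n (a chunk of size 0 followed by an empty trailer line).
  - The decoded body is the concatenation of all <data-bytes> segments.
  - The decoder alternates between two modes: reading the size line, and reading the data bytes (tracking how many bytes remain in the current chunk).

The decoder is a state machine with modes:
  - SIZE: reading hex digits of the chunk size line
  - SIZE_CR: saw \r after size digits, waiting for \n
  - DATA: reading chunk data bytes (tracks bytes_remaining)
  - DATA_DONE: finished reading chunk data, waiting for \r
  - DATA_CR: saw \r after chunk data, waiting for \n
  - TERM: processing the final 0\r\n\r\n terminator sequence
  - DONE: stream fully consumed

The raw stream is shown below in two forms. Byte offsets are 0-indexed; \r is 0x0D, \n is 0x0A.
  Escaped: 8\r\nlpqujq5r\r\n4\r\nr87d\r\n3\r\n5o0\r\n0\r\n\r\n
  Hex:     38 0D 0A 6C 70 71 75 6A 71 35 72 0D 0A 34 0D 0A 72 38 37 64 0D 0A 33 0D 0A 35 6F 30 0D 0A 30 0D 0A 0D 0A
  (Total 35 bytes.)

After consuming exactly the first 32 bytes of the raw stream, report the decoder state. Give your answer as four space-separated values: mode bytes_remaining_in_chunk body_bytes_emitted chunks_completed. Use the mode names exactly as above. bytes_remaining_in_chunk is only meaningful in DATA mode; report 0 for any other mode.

Byte 0 = '8': mode=SIZE remaining=0 emitted=0 chunks_done=0
Byte 1 = 0x0D: mode=SIZE_CR remaining=0 emitted=0 chunks_done=0
Byte 2 = 0x0A: mode=DATA remaining=8 emitted=0 chunks_done=0
Byte 3 = 'l': mode=DATA remaining=7 emitted=1 chunks_done=0
Byte 4 = 'p': mode=DATA remaining=6 emitted=2 chunks_done=0
Byte 5 = 'q': mode=DATA remaining=5 emitted=3 chunks_done=0
Byte 6 = 'u': mode=DATA remaining=4 emitted=4 chunks_done=0
Byte 7 = 'j': mode=DATA remaining=3 emitted=5 chunks_done=0
Byte 8 = 'q': mode=DATA remaining=2 emitted=6 chunks_done=0
Byte 9 = '5': mode=DATA remaining=1 emitted=7 chunks_done=0
Byte 10 = 'r': mode=DATA_DONE remaining=0 emitted=8 chunks_done=0
Byte 11 = 0x0D: mode=DATA_CR remaining=0 emitted=8 chunks_done=0
Byte 12 = 0x0A: mode=SIZE remaining=0 emitted=8 chunks_done=1
Byte 13 = '4': mode=SIZE remaining=0 emitted=8 chunks_done=1
Byte 14 = 0x0D: mode=SIZE_CR remaining=0 emitted=8 chunks_done=1
Byte 15 = 0x0A: mode=DATA remaining=4 emitted=8 chunks_done=1
Byte 16 = 'r': mode=DATA remaining=3 emitted=9 chunks_done=1
Byte 17 = '8': mode=DATA remaining=2 emitted=10 chunks_done=1
Byte 18 = '7': mode=DATA remaining=1 emitted=11 chunks_done=1
Byte 19 = 'd': mode=DATA_DONE remaining=0 emitted=12 chunks_done=1
Byte 20 = 0x0D: mode=DATA_CR remaining=0 emitted=12 chunks_done=1
Byte 21 = 0x0A: mode=SIZE remaining=0 emitted=12 chunks_done=2
Byte 22 = '3': mode=SIZE remaining=0 emitted=12 chunks_done=2
Byte 23 = 0x0D: mode=SIZE_CR remaining=0 emitted=12 chunks_done=2
Byte 24 = 0x0A: mode=DATA remaining=3 emitted=12 chunks_done=2
Byte 25 = '5': mode=DATA remaining=2 emitted=13 chunks_done=2
Byte 26 = 'o': mode=DATA remaining=1 emitted=14 chunks_done=2
Byte 27 = '0': mode=DATA_DONE remaining=0 emitted=15 chunks_done=2
Byte 28 = 0x0D: mode=DATA_CR remaining=0 emitted=15 chunks_done=2
Byte 29 = 0x0A: mode=SIZE remaining=0 emitted=15 chunks_done=3
Byte 30 = '0': mode=SIZE remaining=0 emitted=15 chunks_done=3
Byte 31 = 0x0D: mode=SIZE_CR remaining=0 emitted=15 chunks_done=3

Answer: SIZE_CR 0 15 3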